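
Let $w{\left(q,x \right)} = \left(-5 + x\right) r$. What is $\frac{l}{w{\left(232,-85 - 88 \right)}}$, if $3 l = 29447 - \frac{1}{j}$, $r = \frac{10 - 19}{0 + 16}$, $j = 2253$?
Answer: $\frac{530752720}{5413959} \approx 98.034$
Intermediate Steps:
$r = - \frac{9}{16} \approx -0.5625$
$w{\left(q,x \right)} = \frac{45}{16} - \frac{9 x}{16}$ ($w{\left(q,x \right)} = \left(-5 + x\right) \left(- \frac{9}{16}\right) = \frac{45}{16} - \frac{9 x}{16}$)
$l = \frac{66344090}{6759}$ ($l = \frac{29447 - \frac{1}{2253}}{3} = \frac{1}{3} \cdot \frac{66344090}{2253} = \frac{66344090}{6759} \approx 9815.7$)
$\frac{l}{w{\left(232,-85 - 88 \right)}} = \frac{66344090}{6759 \left(\frac{45}{16} - \frac{9 \left(-85 - 88\right)}{16}\right)} = \frac{66344090}{6759 \left(\frac{45}{16} - - \frac{1557}{16}\right)} = \frac{66344090}{6759 \left(\frac{45}{16} + \frac{1557}{16}\right)} = \frac{66344090}{6759 \cdot \frac{801}{8}} = \frac{66344090}{6759} \cdot \frac{8}{801} = \frac{530752720}{5413959}$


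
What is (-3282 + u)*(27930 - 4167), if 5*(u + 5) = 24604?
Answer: 194119947/5 ≈ 3.8824e+7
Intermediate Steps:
u = 24579/5 (u = -5 + (⅕)*24604 = -5 + 24604/5 = 24579/5 ≈ 4915.8)
(-3282 + u)*(27930 - 4167) = (-3282 + 24579/5)*(27930 - 4167) = (8169/5)*23763 = 194119947/5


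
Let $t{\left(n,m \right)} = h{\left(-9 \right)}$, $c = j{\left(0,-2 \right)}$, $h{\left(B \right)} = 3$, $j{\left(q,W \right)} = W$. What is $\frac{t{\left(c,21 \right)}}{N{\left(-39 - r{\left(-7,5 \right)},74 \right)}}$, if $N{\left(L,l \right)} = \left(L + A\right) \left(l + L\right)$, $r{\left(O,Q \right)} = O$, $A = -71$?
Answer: $- \frac{1}{1442} \approx -0.00069348$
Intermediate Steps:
$c = -2$
$t{\left(n,m \right)} = 3$
$N{\left(L,l \right)} = \left(-71 + L\right) \left(L + l\right)$ ($N{\left(L,l \right)} = \left(L - 71\right) \left(l + L\right) = \left(-71 + L\right) \left(L + l\right)$)
$\frac{t{\left(c,21 \right)}}{N{\left(-39 - r{\left(-7,5 \right)},74 \right)}} = \frac{3}{\left(-39 - -7\right)^{2} - 71 \left(-39 - -7\right) - 5254 + \left(-39 - -7\right) 74} = \frac{3}{\left(-39 + 7\right)^{2} - 71 \left(-39 + 7\right) - 5254 + \left(-39 + 7\right) 74} = \frac{3}{\left(-32\right)^{2} - -2272 - 5254 - 2368} = \frac{3}{1024 + 2272 - 5254 - 2368} = \frac{3}{-4326} = 3 \left(- \frac{1}{4326}\right) = - \frac{1}{1442}$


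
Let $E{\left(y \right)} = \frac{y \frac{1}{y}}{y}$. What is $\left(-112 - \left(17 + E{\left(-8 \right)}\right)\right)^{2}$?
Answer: $\frac{1062961}{64} \approx 16609.0$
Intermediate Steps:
$E{\left(y \right)} = \frac{1}{y}$ ($E{\left(y \right)} = 1 \frac{1}{y} = \frac{1}{y}$)
$\left(-112 - \left(17 + E{\left(-8 \right)}\right)\right)^{2} = \left(-112 - \frac{135}{8}\right)^{2} = \left(- \frac{1031}{8}\right)^{2} = \frac{1062961}{64}$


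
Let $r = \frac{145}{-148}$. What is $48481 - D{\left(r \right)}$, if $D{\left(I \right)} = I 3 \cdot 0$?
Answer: $48481$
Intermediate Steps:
$r = - \frac{145}{148}$ ($r = 145 \left(- \frac{1}{148}\right) = - \frac{145}{148} \approx -0.97973$)
$D{\left(I \right)} = 0$ ($D{\left(I \right)} = 3 I 0 = 0$)
$48481 - D{\left(r \right)} = 48481 - 0 = 48481 + 0 = 48481$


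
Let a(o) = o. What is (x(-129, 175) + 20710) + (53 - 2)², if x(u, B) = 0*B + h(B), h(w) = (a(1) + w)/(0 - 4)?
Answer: 23267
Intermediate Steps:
h(w) = -¼ - w/4 (h(w) = (1 + w)/(0 - 4) = (1 + w)/(-4) = (1 + w)*(-¼) = -¼ - w/4)
x(u, B) = -¼ - B/4 (x(u, B) = 0*B + (-¼ - B/4) = 0 + (-¼ - B/4) = -¼ - B/4)
(x(-129, 175) + 20710) + (53 - 2)² = ((-¼ - ¼*175) + 20710) + (53 - 2)² = ((-¼ - 175/4) + 20710) + 51² = (-44 + 20710) + 2601 = 20666 + 2601 = 23267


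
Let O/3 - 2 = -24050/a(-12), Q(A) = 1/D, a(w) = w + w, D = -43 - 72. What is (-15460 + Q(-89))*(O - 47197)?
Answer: 314224444839/460 ≈ 6.8310e+8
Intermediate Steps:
D = -115
a(w) = 2*w
Q(A) = -1/115 (Q(A) = 1/(-115) = 1*(-1/115) = -1/115)
O = 12049/4 (O = 6 + 3*(-24050/(2*(-12))) = 6 + 3*(-24050/(-24)) = 6 + 3*(-24050*(-1/24)) = 6 + 3*(12025/12) = 6 + 12025/4 = 12049/4 ≈ 3012.3)
(-15460 + Q(-89))*(O - 47197) = (-15460 - 1/115)*(12049/4 - 47197) = -1777901/115*(-176739/4) = 314224444839/460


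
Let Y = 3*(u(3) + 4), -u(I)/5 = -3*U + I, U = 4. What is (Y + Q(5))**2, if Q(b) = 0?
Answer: 21609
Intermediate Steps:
u(I) = 60 - 5*I (u(I) = -5*(-3*4 + I) = -5*(-12 + I) = 60 - 5*I)
Y = 147 (Y = 3*((60 - 5*3) + 4) = 3*((60 - 15) + 4) = 3*(45 + 4) = 3*49 = 147)
(Y + Q(5))**2 = (147 + 0)**2 = 147**2 = 21609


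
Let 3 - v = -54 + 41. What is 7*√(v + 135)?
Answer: 7*√151 ≈ 86.017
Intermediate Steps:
v = 16 (v = 3 - (-54 + 41) = 3 - 1*(-13) = 3 + 13 = 16)
7*√(v + 135) = 7*√(16 + 135) = 7*√151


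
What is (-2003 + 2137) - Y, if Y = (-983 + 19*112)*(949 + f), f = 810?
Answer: -2013921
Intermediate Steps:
Y = 2014055 (Y = (-983 + 19*112)*(949 + 810) = (-983 + 2128)*1759 = 1145*1759 = 2014055)
(-2003 + 2137) - Y = (-2003 + 2137) - 1*2014055 = 134 - 2014055 = -2013921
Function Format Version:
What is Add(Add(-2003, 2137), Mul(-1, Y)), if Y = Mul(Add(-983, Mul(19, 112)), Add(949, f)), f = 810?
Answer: -2013921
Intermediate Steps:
Y = 2014055 (Y = Mul(Add(-983, Mul(19, 112)), Add(949, 810)) = Mul(Add(-983, 2128), 1759) = Mul(1145, 1759) = 2014055)
Add(Add(-2003, 2137), Mul(-1, Y)) = Add(Add(-2003, 2137), Mul(-1, 2014055)) = Add(134, -2014055) = -2013921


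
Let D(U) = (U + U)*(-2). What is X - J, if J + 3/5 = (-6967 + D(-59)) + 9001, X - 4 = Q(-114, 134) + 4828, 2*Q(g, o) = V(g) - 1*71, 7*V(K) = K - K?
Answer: 25271/10 ≈ 2527.1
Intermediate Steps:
V(K) = 0 (V(K) = (K - K)/7 = (⅐)*0 = 0)
Q(g, o) = -71/2 (Q(g, o) = (0 - 1*71)/2 = (0 - 71)/2 = (½)*(-71) = -71/2)
D(U) = -4*U (D(U) = (2*U)*(-2) = -4*U)
X = 9593/2 (X = 4 + (-71/2 + 4828) = 4 + 9585/2 = 9593/2 ≈ 4796.5)
J = 11347/5 (J = -⅗ + ((-6967 - 4*(-59)) + 9001) = -⅗ + ((-6967 + 236) + 9001) = -⅗ + (-6731 + 9001) = -⅗ + 2270 = 11347/5 ≈ 2269.4)
X - J = 9593/2 - 1*11347/5 = 9593/2 - 11347/5 = 25271/10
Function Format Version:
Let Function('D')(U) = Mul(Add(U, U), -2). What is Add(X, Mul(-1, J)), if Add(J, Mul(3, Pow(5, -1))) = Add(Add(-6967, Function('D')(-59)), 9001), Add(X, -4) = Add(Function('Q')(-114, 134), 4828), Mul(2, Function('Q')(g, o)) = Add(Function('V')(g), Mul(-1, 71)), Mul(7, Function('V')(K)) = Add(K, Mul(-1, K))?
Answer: Rational(25271, 10) ≈ 2527.1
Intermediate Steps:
Function('V')(K) = 0 (Function('V')(K) = Mul(Rational(1, 7), Add(K, Mul(-1, K))) = Mul(Rational(1, 7), 0) = 0)
Function('Q')(g, o) = Rational(-71, 2) (Function('Q')(g, o) = Mul(Rational(1, 2), Add(0, Mul(-1, 71))) = Mul(Rational(1, 2), Add(0, -71)) = Mul(Rational(1, 2), -71) = Rational(-71, 2))
Function('D')(U) = Mul(-4, U) (Function('D')(U) = Mul(Mul(2, U), -2) = Mul(-4, U))
X = Rational(9593, 2) (X = Add(4, Add(Rational(-71, 2), 4828)) = Add(4, Rational(9585, 2)) = Rational(9593, 2) ≈ 4796.5)
J = Rational(11347, 5) (J = Add(Rational(-3, 5), Add(Add(-6967, Mul(-4, -59)), 9001)) = Add(Rational(-3, 5), Add(Add(-6967, 236), 9001)) = Add(Rational(-3, 5), Add(-6731, 9001)) = Add(Rational(-3, 5), 2270) = Rational(11347, 5) ≈ 2269.4)
Add(X, Mul(-1, J)) = Add(Rational(9593, 2), Mul(-1, Rational(11347, 5))) = Add(Rational(9593, 2), Rational(-11347, 5)) = Rational(25271, 10)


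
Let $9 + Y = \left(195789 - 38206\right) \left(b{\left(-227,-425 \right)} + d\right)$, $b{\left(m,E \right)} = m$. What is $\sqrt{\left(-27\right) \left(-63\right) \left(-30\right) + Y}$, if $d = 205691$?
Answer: $\sqrt{32377582473} \approx 1.7994 \cdot 10^{5}$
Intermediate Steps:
$Y = 32377633503$ ($Y = -9 + \left(195789 - 38206\right) \left(-227 + 205691\right) = -9 + 157583 \cdot 205464 = -9 + 32377633512 = 32377633503$)
$\sqrt{\left(-27\right) \left(-63\right) \left(-30\right) + Y} = \sqrt{\left(-27\right) \left(-63\right) \left(-30\right) + 32377633503} = \sqrt{1701 \left(-30\right) + 32377633503} = \sqrt{-51030 + 32377633503} = \sqrt{32377582473}$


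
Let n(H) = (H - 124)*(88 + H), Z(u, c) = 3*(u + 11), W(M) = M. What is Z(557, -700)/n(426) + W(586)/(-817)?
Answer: -22392860/31705319 ≈ -0.70628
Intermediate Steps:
Z(u, c) = 33 + 3*u (Z(u, c) = 3*(11 + u) = 33 + 3*u)
n(H) = (-124 + H)*(88 + H)
Z(557, -700)/n(426) + W(586)/(-817) = (33 + 3*557)/(-10912 + 426² - 36*426) + 586/(-817) = (33 + 1671)/(-10912 + 181476 - 15336) + 586*(-1/817) = 1704/155228 - 586/817 = 1704*(1/155228) - 586/817 = 426/38807 - 586/817 = -22392860/31705319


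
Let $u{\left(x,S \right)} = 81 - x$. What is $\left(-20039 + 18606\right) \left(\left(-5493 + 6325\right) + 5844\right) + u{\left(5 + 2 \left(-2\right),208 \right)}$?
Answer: $-9566628$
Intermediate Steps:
$\left(-20039 + 18606\right) \left(\left(-5493 + 6325\right) + 5844\right) + u{\left(5 + 2 \left(-2\right),208 \right)} = \left(-20039 + 18606\right) \left(\left(-5493 + 6325\right) + 5844\right) + \left(81 - \left(5 + 2 \left(-2\right)\right)\right) = - 1433 \left(832 + 5844\right) + \left(81 - \left(5 - 4\right)\right) = \left(-1433\right) 6676 + \left(81 - 1\right) = -9566708 + \left(81 - 1\right) = -9566708 + 80 = -9566628$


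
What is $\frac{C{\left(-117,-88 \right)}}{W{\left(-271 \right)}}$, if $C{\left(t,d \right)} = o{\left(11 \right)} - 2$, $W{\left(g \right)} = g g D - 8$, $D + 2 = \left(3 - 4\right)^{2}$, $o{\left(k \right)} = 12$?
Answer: $- \frac{10}{73449} \approx -0.00013615$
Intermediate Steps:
$D = -1$ ($D = -2 + \left(3 - 4\right)^{2} = -2 + \left(-1\right)^{2} = -2 + 1 = -1$)
$W{\left(g \right)} = -8 - g^{2}$ ($W{\left(g \right)} = g g \left(-1\right) - 8 = g^{2} \left(-1\right) - 8 = - g^{2} - 8 = -8 - g^{2}$)
$C{\left(t,d \right)} = 10$ ($C{\left(t,d \right)} = 12 - 2 = 10$)
$\frac{C{\left(-117,-88 \right)}}{W{\left(-271 \right)}} = \frac{10}{-8 - \left(-271\right)^{2}} = \frac{10}{-8 - 73441} = \frac{10}{-73449} = 10 \left(- \frac{1}{73449}\right) = - \frac{10}{73449}$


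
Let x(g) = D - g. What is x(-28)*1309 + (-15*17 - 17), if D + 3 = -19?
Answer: 7582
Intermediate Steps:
D = -22 (D = -3 - 19 = -22)
x(g) = -22 - g
x(-28)*1309 + (-15*17 - 17) = (-22 - 1*(-28))*1309 + (-15*17 - 17) = (-22 + 28)*1309 + (-255 - 17) = 6*1309 - 272 = 7854 - 272 = 7582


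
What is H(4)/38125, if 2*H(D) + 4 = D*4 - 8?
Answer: 2/38125 ≈ 5.2459e-5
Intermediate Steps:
H(D) = -6 + 2*D (H(D) = -2 + (D*4 - 8)/2 = -2 + (4*D - 8)/2 = -2 + (-8 + 4*D)/2 = -2 + (-4 + 2*D) = -6 + 2*D)
H(4)/38125 = (-6 + 2*4)/38125 = (-6 + 8)*(1/38125) = 2*(1/38125) = 2/38125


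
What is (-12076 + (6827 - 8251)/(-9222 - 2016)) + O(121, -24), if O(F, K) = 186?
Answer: -66809198/5619 ≈ -11890.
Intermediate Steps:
(-12076 + (6827 - 8251)/(-9222 - 2016)) + O(121, -24) = (-12076 + (6827 - 8251)/(-9222 - 2016)) + 186 = (-12076 - 1424/(-11238)) + 186 = (-12076 - 1424*(-1/11238)) + 186 = (-12076 + 712/5619) + 186 = -67854332/5619 + 186 = -66809198/5619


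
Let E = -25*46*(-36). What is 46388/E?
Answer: 11597/10350 ≈ 1.1205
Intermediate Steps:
E = 41400 (E = -1150*(-36) = 41400)
46388/E = 46388/41400 = 46388*(1/41400) = 11597/10350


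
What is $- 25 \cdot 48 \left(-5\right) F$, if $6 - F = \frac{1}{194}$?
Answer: $\frac{3489000}{97} \approx 35969.0$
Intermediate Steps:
$F = \frac{1163}{194}$ ($F = 6 - \frac{1}{194} = \frac{1163}{194} \approx 5.9948$)
$- 25 \cdot 48 \left(-5\right) F = - 25 \cdot 48 \left(-5\right) \frac{1163}{194} = \left(-25\right) \left(-240\right) \frac{1163}{194} = 6000 \cdot \frac{1163}{194} = \frac{3489000}{97}$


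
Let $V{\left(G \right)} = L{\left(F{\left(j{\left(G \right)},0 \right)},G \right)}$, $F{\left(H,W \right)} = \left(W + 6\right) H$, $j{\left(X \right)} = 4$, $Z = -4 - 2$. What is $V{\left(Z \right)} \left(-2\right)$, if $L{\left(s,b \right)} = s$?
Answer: $-48$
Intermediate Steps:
$Z = -6$
$F{\left(H,W \right)} = H \left(6 + W\right)$ ($F{\left(H,W \right)} = \left(6 + W\right) H = H \left(6 + W\right)$)
$V{\left(G \right)} = 24$ ($V{\left(G \right)} = 4 \left(6 + 0\right) = 4 \cdot 6 = 24$)
$V{\left(Z \right)} \left(-2\right) = 24 \left(-2\right) = -48$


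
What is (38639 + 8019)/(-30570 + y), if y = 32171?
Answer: 46658/1601 ≈ 29.143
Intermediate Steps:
(38639 + 8019)/(-30570 + y) = (38639 + 8019)/(-30570 + 32171) = 46658/1601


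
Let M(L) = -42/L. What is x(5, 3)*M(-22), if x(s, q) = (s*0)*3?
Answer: 0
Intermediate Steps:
x(s, q) = 0 (x(s, q) = 0*3 = 0)
x(5, 3)*M(-22) = 0*(-42/(-22)) = 0*(-42*(-1/22)) = 0*(21/11) = 0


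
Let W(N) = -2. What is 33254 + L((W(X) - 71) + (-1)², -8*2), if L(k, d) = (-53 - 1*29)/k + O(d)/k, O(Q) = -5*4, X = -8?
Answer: 399065/12 ≈ 33255.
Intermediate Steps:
O(Q) = -20
L(k, d) = -102/k (L(k, d) = (-53 - 1*29)/k - 20/k = (-53 - 29)/k - 20/k = -82/k - 20/k = -102/k)
33254 + L((W(X) - 71) + (-1)², -8*2) = 33254 - 102/((-2 - 71) + (-1)²) = 33254 - 102/(-73 + 1) = 33254 - 102/(-72) = 33254 - 102*(-1/72) = 33254 + 17/12 = 399065/12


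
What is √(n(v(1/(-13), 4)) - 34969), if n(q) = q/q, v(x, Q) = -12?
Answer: 2*I*√8742 ≈ 187.0*I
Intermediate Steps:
n(q) = 1
√(n(v(1/(-13), 4)) - 34969) = √(1 - 34969) = √(-34968) = 2*I*√8742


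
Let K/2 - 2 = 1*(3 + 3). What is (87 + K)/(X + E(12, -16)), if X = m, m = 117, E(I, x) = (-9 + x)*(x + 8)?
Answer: 103/317 ≈ 0.32492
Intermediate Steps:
E(I, x) = (-9 + x)*(8 + x)
K = 16 (K = 4 + 2*(1*(3 + 3)) = 4 + 2*(1*6) = 4 + 2*6 = 4 + 12 = 16)
X = 117
(87 + K)/(X + E(12, -16)) = (87 + 16)/(117 + (-72 + (-16)**2 - 1*(-16))) = 103/(117 + (-72 + 256 + 16)) = 103/(117 + 200) = 103/317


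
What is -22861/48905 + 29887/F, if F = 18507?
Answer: 1038535208/905084835 ≈ 1.1474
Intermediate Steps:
-22861/48905 + 29887/F = -22861/48905 + 29887/18507 = 1038535208/905084835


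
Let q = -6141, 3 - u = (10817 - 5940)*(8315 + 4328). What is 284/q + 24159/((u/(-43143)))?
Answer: 6383202143045/378653495028 ≈ 16.858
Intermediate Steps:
u = -61659908 (u = 3 - (10817 - 5940)*(8315 + 4328) = 3 - 4877*12643 = 3 - 1*61659911 = 3 - 61659911 = -61659908)
284/q + 24159/((u/(-43143))) = 284/(-6141) + 24159/((-61659908/(-43143))) = 284*(-1/6141) + 24159/((-61659908*(-1/43143))) = -284/6141 + 24159/(61659908/43143) = -284/6141 + 24159*(43143/61659908) = -284/6141 + 1042291737/61659908 = 6383202143045/378653495028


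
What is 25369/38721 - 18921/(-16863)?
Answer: 55258928/31092963 ≈ 1.7772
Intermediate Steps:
25369/38721 - 18921/(-16863) = 25369*(1/38721) - 18921*(-1/16863) = 25369/38721 + 901/803 = 55258928/31092963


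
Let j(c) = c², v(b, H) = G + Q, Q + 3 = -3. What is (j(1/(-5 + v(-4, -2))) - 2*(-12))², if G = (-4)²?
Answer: 361201/625 ≈ 577.92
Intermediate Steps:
Q = -6 (Q = -3 - 3 = -6)
G = 16
v(b, H) = 10 (v(b, H) = 16 - 6 = 10)
(j(1/(-5 + v(-4, -2))) - 2*(-12))² = ((1/(-5 + 10))² - 2*(-12))² = ((1/5)² + 24)² = ((⅕)² + 24)² = (1/25 + 24)² = (601/25)² = 361201/625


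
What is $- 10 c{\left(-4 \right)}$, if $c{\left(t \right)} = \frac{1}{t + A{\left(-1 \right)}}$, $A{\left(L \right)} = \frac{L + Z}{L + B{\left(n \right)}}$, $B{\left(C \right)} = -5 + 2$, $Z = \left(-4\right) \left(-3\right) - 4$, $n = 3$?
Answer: $\frac{40}{23} \approx 1.7391$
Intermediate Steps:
$Z = 8$ ($Z = 12 - 4 = 8$)
$B{\left(C \right)} = -3$
$A{\left(L \right)} = \frac{8 + L}{-3 + L}$ ($A{\left(L \right)} = \frac{L + 8}{L - 3} = \frac{8 + L}{-3 + L}$)
$c{\left(t \right)} = \frac{1}{- \frac{7}{4} + t}$ ($c{\left(t \right)} = \frac{1}{t + \frac{8 - 1}{-3 - 1}} = \frac{1}{t + \frac{1}{-4} \cdot 7} = \frac{1}{t - \frac{7}{4}} = \frac{1}{- \frac{7}{4} + t}$)
$- 10 c{\left(-4 \right)} = - 10 \frac{4}{-7 + 4 \left(-4\right)} = - 10 \frac{4}{-7 - 16} = - 10 \frac{4}{-23} = - 10 \cdot 4 \left(- \frac{1}{23}\right) = \left(-10\right) \left(- \frac{4}{23}\right) = \frac{40}{23}$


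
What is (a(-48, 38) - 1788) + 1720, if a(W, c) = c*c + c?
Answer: 1414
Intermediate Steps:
a(W, c) = c + c² (a(W, c) = c² + c = c + c²)
(a(-48, 38) - 1788) + 1720 = (38*(1 + 38) - 1788) + 1720 = (38*39 - 1788) + 1720 = (1482 - 1788) + 1720 = -306 + 1720 = 1414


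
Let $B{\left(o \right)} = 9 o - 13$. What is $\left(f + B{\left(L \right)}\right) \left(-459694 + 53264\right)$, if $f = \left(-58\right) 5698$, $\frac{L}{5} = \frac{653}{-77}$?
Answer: $\frac{10354882915220}{77} \approx 1.3448 \cdot 10^{11}$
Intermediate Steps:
$L = - \frac{3265}{77}$ ($L = 5 \frac{653}{-77} = 5 \cdot 653 \left(- \frac{1}{77}\right) = 5 \left(- \frac{653}{77}\right) = - \frac{3265}{77} \approx -42.403$)
$f = -330484$
$B{\left(o \right)} = -13 + 9 o$
$\left(f + B{\left(L \right)}\right) \left(-459694 + 53264\right) = \left(-330484 + \left(-13 + 9 \left(- \frac{3265}{77}\right)\right)\right) \left(-459694 + 53264\right) = \left(-330484 - \frac{30386}{77}\right) \left(-406430\right) = \left(- \frac{25477654}{77}\right) \left(-406430\right) = \frac{10354882915220}{77}$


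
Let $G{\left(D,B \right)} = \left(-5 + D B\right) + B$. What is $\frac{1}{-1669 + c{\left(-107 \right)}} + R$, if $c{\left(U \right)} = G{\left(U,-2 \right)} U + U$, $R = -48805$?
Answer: $- \frac{1167659626}{23925} \approx -48805.0$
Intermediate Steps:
$G{\left(D,B \right)} = -5 + B + B D$ ($G{\left(D,B \right)} = \left(-5 + B D\right) + B = -5 + B + B D$)
$c{\left(U \right)} = U + U \left(-7 - 2 U\right)$ ($c{\left(U \right)} = \left(-5 - 2 - 2 U\right) U + U = \left(-7 - 2 U\right) U + U = U \left(-7 - 2 U\right) + U = U + U \left(-7 - 2 U\right)$)
$\frac{1}{-1669 + c{\left(-107 \right)}} + R = \frac{1}{-1669 - - 214 \left(3 - 107\right)} - 48805 = \frac{1}{-1669 - \left(-214\right) \left(-104\right)} - 48805 = \frac{1}{-1669 - 22256} - 48805 = \frac{1}{-23925} - 48805 = - \frac{1}{23925} - 48805 = - \frac{1167659626}{23925}$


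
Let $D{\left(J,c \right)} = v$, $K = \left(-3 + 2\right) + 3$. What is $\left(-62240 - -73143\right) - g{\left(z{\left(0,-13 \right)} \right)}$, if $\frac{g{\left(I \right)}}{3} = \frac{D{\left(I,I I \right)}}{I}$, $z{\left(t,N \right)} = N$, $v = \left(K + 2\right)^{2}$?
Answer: $\frac{141787}{13} \approx 10907.0$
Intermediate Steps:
$K = 2$ ($K = -1 + 3 = 2$)
$v = 16$ ($v = \left(2 + 2\right)^{2} = 4^{2} = 16$)
$D{\left(J,c \right)} = 16$
$g{\left(I \right)} = \frac{48}{I}$ ($g{\left(I \right)} = 3 \frac{16}{I} = \frac{48}{I}$)
$\left(-62240 - -73143\right) - g{\left(z{\left(0,-13 \right)} \right)} = \left(-62240 - -73143\right) - \frac{48}{-13} = \left(-62240 + 73143\right) - 48 \left(- \frac{1}{13}\right) = 10903 - - \frac{48}{13} = 10903 + \frac{48}{13} = \frac{141787}{13}$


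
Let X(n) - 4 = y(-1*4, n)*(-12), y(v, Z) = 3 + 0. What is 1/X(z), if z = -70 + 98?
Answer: -1/32 ≈ -0.031250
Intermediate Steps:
y(v, Z) = 3
z = 28
X(n) = -32 (X(n) = 4 + 3*(-12) = 4 - 36 = -32)
1/X(z) = 1/(-32) = -1/32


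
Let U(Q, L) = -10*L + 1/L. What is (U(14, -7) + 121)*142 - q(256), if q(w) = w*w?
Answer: -269040/7 ≈ -38434.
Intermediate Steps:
U(Q, L) = 1/L - 10*L
q(w) = w²
(U(14, -7) + 121)*142 - q(256) = ((1/(-7) - 10*(-7)) + 121)*142 - 1*256² = ((-⅐ + 70) + 121)*142 - 1*65536 = (489/7 + 121)*142 - 65536 = (1336/7)*142 - 65536 = 189712/7 - 65536 = -269040/7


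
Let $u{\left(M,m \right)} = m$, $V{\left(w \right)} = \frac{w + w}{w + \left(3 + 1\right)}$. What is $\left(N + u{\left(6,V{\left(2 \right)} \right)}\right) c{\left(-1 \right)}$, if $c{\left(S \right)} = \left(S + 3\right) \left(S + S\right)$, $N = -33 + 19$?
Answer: $\frac{160}{3} \approx 53.333$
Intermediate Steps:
$V{\left(w \right)} = \frac{2 w}{4 + w}$ ($V{\left(w \right)} = \frac{2 w}{w + 4} = \frac{2 w}{4 + w}$)
$N = -14$
$c{\left(S \right)} = 2 S \left(3 + S\right)$ ($c{\left(S \right)} = \left(3 + S\right) 2 S = 2 S \left(3 + S\right)$)
$\left(N + u{\left(6,V{\left(2 \right)} \right)}\right) c{\left(-1 \right)} = \left(-14 + 2 \cdot 2 \frac{1}{4 + 2}\right) 2 \left(-1\right) \left(3 - 1\right) = \left(-14 + 2 \cdot 2 \cdot \frac{1}{6}\right) 2 \left(-1\right) 2 = \left(-14 + 2 \cdot 2 \cdot \frac{1}{6}\right) \left(-4\right) = \left(-14 + \frac{2}{3}\right) \left(-4\right) = \left(- \frac{40}{3}\right) \left(-4\right) = \frac{160}{3}$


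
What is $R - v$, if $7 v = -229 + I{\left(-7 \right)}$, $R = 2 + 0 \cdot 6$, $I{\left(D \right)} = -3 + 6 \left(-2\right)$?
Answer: $\frac{258}{7} \approx 36.857$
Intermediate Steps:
$I{\left(D \right)} = -15$ ($I{\left(D \right)} = -3 - 12 = -15$)
$R = 2$ ($R = 2 + 0 = 2$)
$v = - \frac{244}{7}$ ($v = \frac{-229 - 15}{7} = \frac{1}{7} \left(-244\right) = - \frac{244}{7} \approx -34.857$)
$R - v = 2 - - \frac{244}{7} = 2 + \frac{244}{7} = \frac{258}{7}$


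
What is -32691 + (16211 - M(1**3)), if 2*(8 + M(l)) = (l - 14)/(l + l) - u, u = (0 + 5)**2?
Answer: -65825/4 ≈ -16456.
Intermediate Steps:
u = 25 (u = 5**2 = 25)
M(l) = -41/2 + (-14 + l)/(4*l) (M(l) = -8 + ((l - 14)/(l + l) - 1*25)/2 = -8 + ((-14 + l)/((2*l)) - 25)/2 = -8 + ((-14 + l)*(1/(2*l)) - 25)/2 = -8 + ((-14 + l)/(2*l) - 25)/2 = -8 + (-25 + (-14 + l)/(2*l))/2 = -8 + (-25/2 + (-14 + l)/(4*l)) = -41/2 + (-14 + l)/(4*l))
-32691 + (16211 - M(1**3)) = -32691 + (16211 - (-14 - 81*1**3)/(4*(1**3))) = -32691 + (16211 - (-14 - 81*1)/(4*1)) = -32691 + (16211 - (-14 - 81)/4) = -32691 + (16211 - (-95)/4) = -32691 + (16211 - 1*(-95/4)) = -32691 + (16211 + 95/4) = -32691 + 64939/4 = -65825/4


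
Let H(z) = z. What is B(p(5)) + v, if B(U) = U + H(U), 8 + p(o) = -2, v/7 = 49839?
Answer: 348853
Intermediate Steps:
v = 348873 (v = 7*49839 = 348873)
p(o) = -10 (p(o) = -8 - 2 = -10)
B(U) = 2*U (B(U) = U + U = 2*U)
B(p(5)) + v = 2*(-10) + 348873 = -20 + 348873 = 348853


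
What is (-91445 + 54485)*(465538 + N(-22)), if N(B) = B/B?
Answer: -17206321440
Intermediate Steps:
N(B) = 1
(-91445 + 54485)*(465538 + N(-22)) = (-91445 + 54485)*(465538 + 1) = -36960*465539 = -17206321440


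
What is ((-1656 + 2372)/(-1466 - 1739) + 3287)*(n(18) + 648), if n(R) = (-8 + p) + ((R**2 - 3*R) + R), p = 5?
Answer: 9828333027/3205 ≈ 3.0666e+6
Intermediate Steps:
n(R) = -3 + R**2 - 2*R (n(R) = (-8 + 5) + ((R**2 - 3*R) + R) = -3 + (R**2 - 2*R) = -3 + R**2 - 2*R)
((-1656 + 2372)/(-1466 - 1739) + 3287)*(n(18) + 648) = ((-1656 + 2372)/(-1466 - 1739) + 3287)*((-3 + 18**2 - 2*18) + 648) = (716/(-3205) + 3287)*((-3 + 324 - 36) + 648) = (716*(-1/3205) + 3287)*(285 + 648) = (-716/3205 + 3287)*933 = (10534119/3205)*933 = 9828333027/3205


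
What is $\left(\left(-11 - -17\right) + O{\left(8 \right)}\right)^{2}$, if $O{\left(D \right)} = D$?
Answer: $196$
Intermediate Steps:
$\left(\left(-11 - -17\right) + O{\left(8 \right)}\right)^{2} = \left(\left(-11 - -17\right) + 8\right)^{2} = \left(\left(-11 + 17\right) + 8\right)^{2} = \left(6 + 8\right)^{2} = 14^{2} = 196$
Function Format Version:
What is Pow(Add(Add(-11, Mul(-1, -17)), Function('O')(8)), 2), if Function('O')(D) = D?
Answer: 196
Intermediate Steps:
Pow(Add(Add(-11, Mul(-1, -17)), Function('O')(8)), 2) = Pow(Add(Add(-11, Mul(-1, -17)), 8), 2) = Pow(Add(Add(-11, 17), 8), 2) = Pow(Add(6, 8), 2) = Pow(14, 2) = 196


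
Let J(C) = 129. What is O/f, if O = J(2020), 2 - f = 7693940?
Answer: -43/2564646 ≈ -1.6766e-5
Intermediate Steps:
f = -7693938 (f = 2 - 1*7693940 = 2 - 7693940 = -7693938)
O = 129
O/f = 129/(-7693938) = 129*(-1/7693938) = -43/2564646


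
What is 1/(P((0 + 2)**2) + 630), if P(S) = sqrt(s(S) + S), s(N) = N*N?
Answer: 63/39688 - sqrt(5)/198440 ≈ 0.0015761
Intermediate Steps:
s(N) = N**2
P(S) = sqrt(S + S**2) (P(S) = sqrt(S**2 + S) = sqrt(S + S**2))
1/(P((0 + 2)**2) + 630) = 1/(sqrt((0 + 2)**2*(1 + (0 + 2)**2)) + 630) = 1/(sqrt(2**2*(1 + 2**2)) + 630) = 1/(sqrt(4*(1 + 4)) + 630) = 1/(sqrt(4*5) + 630) = 1/(sqrt(20) + 630) = 1/(2*sqrt(5) + 630) = 1/(630 + 2*sqrt(5))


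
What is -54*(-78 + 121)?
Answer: -2322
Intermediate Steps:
-54*(-78 + 121) = -54*43 = -2322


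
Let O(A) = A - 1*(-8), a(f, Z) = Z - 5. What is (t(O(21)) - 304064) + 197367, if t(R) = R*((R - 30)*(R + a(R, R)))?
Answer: -108234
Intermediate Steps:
a(f, Z) = -5 + Z
O(A) = 8 + A (O(A) = A + 8 = 8 + A)
t(R) = R*(-30 + R)*(-5 + 2*R) (t(R) = R*((R - 30)*(R + (-5 + R))) = R*((-30 + R)*(-5 + 2*R)) = R*(-30 + R)*(-5 + 2*R))
(t(O(21)) - 304064) + 197367 = ((8 + 21)*(150 - 65*(8 + 21) + 2*(8 + 21)**2) - 304064) + 197367 = (29*(150 - 65*29 + 2*29**2) - 304064) + 197367 = (29*(150 - 1885 + 2*841) - 304064) + 197367 = (29*(150 - 1885 + 1682) - 304064) + 197367 = (29*(-53) - 304064) + 197367 = (-1537 - 304064) + 197367 = -305601 + 197367 = -108234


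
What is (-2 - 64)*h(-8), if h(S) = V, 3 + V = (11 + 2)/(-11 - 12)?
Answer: 5412/23 ≈ 235.30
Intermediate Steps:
V = -82/23 (V = -3 + (11 + 2)/(-11 - 12) = -3 + 13/(-23) = -3 + 13*(-1/23) = -3 - 13/23 = -82/23 ≈ -3.5652)
h(S) = -82/23
(-2 - 64)*h(-8) = (-2 - 64)*(-82/23) = -66*(-82/23) = 5412/23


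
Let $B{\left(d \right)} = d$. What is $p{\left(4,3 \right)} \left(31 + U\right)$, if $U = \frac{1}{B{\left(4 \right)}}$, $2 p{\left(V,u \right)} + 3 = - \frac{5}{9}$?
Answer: $- \frac{500}{9} \approx -55.556$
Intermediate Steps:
$p{\left(V,u \right)} = - \frac{16}{9}$ ($p{\left(V,u \right)} = - \frac{3}{2} + \frac{\left(-5\right) \frac{1}{9}}{2} = - \frac{3}{2} + \frac{1}{2} \left(- \frac{5}{9}\right) = - \frac{3}{2} - \frac{5}{18} = - \frac{16}{9}$)
$U = \frac{1}{4} \approx 0.25$
$p{\left(4,3 \right)} \left(31 + U\right) = - \frac{16 \left(31 + \frac{1}{4}\right)}{9} = \left(- \frac{16}{9}\right) \frac{125}{4} = - \frac{500}{9}$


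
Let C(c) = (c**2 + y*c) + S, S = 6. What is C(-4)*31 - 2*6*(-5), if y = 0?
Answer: 742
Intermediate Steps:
C(c) = 6 + c**2 (C(c) = (c**2 + 0*c) + 6 = (c**2 + 0) + 6 = c**2 + 6 = 6 + c**2)
C(-4)*31 - 2*6*(-5) = (6 + (-4)**2)*31 - 2*6*(-5) = (6 + 16)*31 - 12*(-5) = 22*31 + 60 = 682 + 60 = 742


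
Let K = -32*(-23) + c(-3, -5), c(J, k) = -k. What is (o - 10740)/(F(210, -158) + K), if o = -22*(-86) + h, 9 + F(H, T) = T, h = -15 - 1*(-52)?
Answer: -8811/574 ≈ -15.350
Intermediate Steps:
h = 37 (h = -15 + 52 = 37)
F(H, T) = -9 + T
K = 741 (K = -32*(-23) - 1*(-5) = 736 + 5 = 741)
o = 1929 (o = -22*(-86) + 37 = 1892 + 37 = 1929)
(o - 10740)/(F(210, -158) + K) = (1929 - 10740)/((-9 - 158) + 741) = -8811/(-167 + 741) = -8811/574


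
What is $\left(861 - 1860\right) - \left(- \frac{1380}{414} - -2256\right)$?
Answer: $- \frac{9755}{3} \approx -3251.7$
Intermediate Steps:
$\left(861 - 1860\right) - \left(- \frac{1380}{414} - -2256\right) = -999 - \left(\left(-1380\right) \frac{1}{414} + 2256\right) = -999 - \left(- \frac{10}{3} + 2256\right) = -999 - \frac{6758}{3} = - \frac{9755}{3}$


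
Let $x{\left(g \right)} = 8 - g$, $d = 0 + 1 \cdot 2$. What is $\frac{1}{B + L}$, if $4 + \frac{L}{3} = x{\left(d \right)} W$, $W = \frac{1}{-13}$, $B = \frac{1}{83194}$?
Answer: $- \frac{1081522}{14475743} \approx -0.074713$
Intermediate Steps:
$d = 2$ ($d = 0 + 2 = 2$)
$B = \frac{1}{83194} \approx 1.202 \cdot 10^{-5}$
$W = - \frac{1}{13} \approx -0.076923$
$L = - \frac{174}{13}$ ($L = -12 + 3 \left(8 - 2\right) \left(- \frac{1}{13}\right) = -12 + 3 \cdot 6 \left(- \frac{1}{13}\right) = -12 + 3 \left(- \frac{6}{13}\right) = -12 - \frac{18}{13} = - \frac{174}{13} \approx -13.385$)
$\frac{1}{B + L} = \frac{1}{\frac{1}{83194} - \frac{174}{13}} = \frac{1}{- \frac{14475743}{1081522}} = - \frac{1081522}{14475743}$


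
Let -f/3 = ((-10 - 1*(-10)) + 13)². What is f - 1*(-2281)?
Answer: 1774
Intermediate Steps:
f = -507 (f = -3*((-10 - 1*(-10)) + 13)² = -3*((-10 + 10) + 13)² = -3*(0 + 13)² = -3*13² = -3*169 = -507)
f - 1*(-2281) = -507 - 1*(-2281) = -507 + 2281 = 1774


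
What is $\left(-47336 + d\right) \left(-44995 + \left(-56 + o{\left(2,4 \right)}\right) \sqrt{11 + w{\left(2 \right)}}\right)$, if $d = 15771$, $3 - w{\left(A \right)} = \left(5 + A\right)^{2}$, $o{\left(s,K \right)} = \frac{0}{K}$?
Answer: $1420267175 + 1767640 i \sqrt{35} \approx 1.4203 \cdot 10^{9} + 1.0458 \cdot 10^{7} i$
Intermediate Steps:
$o{\left(s,K \right)} = 0$
$w{\left(A \right)} = 3 - \left(5 + A\right)^{2}$
$\left(-47336 + d\right) \left(-44995 + \left(-56 + o{\left(2,4 \right)}\right) \sqrt{11 + w{\left(2 \right)}}\right) = \left(-47336 + 15771\right) \left(-44995 + \left(-56 + 0\right) \sqrt{11 + \left(3 - \left(5 + 2\right)^{2}\right)}\right) = - 31565 \left(-44995 - 56 \sqrt{11 + \left(3 - 7^{2}\right)}\right) = - 31565 \left(-44995 - 56 \sqrt{11 + \left(3 - 49\right)}\right) = - 31565 \left(-44995 - 56 \sqrt{11 - 46}\right) = - 31565 \left(-44995 - 56 \sqrt{-35}\right) = - 31565 \left(-44995 - 56 i \sqrt{35}\right) = 1420267175 + 1767640 i \sqrt{35}$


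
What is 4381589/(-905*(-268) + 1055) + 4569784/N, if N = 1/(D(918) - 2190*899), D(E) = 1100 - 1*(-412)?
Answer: -2189949967957755451/243595 ≈ -8.9901e+12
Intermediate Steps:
D(E) = 1512 (D(E) = 1100 + 412 = 1512)
N = -1/1967298 (N = 1/(1512 - 2190*899) = 1/(1512 - 1968810) = 1/(-1967298) = -1/1967298 ≈ -5.0831e-7)
4381589/(-905*(-268) + 1055) + 4569784/N = 4381589/(-905*(-268) + 1055) + 4569784/(-1/1967298) = 4381589/(242540 + 1055) + 4569784*(-1967298) = 4381589/243595 - 8990126923632 = -2189949967957755451/243595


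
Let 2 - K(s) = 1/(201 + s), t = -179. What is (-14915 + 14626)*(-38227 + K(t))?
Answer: 243034839/22 ≈ 1.1047e+7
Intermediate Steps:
K(s) = 2 - 1/(201 + s)
(-14915 + 14626)*(-38227 + K(t)) = (-14915 + 14626)*(-38227 + (401 + 2*(-179))/(201 - 179)) = -289*(-38227 + (401 - 358)/22) = -289*(-38227 + (1/22)*43) = -289*(-38227 + 43/22) = -289*(-840951/22) = 243034839/22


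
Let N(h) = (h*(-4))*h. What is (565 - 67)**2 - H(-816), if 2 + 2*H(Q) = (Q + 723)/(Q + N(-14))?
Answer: 793615907/3200 ≈ 2.4801e+5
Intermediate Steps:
N(h) = -4*h**2 (N(h) = (-4*h)*h = -4*h**2)
H(Q) = -1 + (723 + Q)/(2*(-784 + Q)) (H(Q) = -1 + ((Q + 723)/(Q - 4*(-14)**2))/2 = -1 + ((723 + Q)/(Q - 4*196))/2 = -1 + ((723 + Q)/(Q - 784))/2 = -1 + ((723 + Q)/(-784 + Q))/2 = -1 + (723 + Q)/(2*(-784 + Q)))
(565 - 67)**2 - H(-816) = (565 - 67)**2 - (2291 - 1*(-816))/(2*(-784 - 816)) = 498**2 - (2291 + 816)/(2*(-1600)) = 248004 - (-1)*3107/(2*1600) = 248004 - 1*(-3107/3200) = 248004 + 3107/3200 = 793615907/3200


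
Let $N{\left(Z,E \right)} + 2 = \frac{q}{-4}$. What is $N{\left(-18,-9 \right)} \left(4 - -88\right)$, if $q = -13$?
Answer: $115$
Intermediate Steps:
$N{\left(Z,E \right)} = \frac{5}{4}$ ($N{\left(Z,E \right)} = -2 - \frac{13}{-4} = -2 - - \frac{13}{4} = -2 + \frac{13}{4} = \frac{5}{4}$)
$N{\left(-18,-9 \right)} \left(4 - -88\right) = \frac{5 \left(4 - -88\right)}{4} = \frac{5 \left(4 + 88\right)}{4} = \frac{5}{4} \cdot 92 = 115$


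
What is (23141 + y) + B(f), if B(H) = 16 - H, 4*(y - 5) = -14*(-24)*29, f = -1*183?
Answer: 25781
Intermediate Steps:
f = -183
y = 2441 (y = 5 + (-14*(-24)*29)/4 = 5 + (336*29)/4 = 5 + (¼)*9744 = 5 + 2436 = 2441)
(23141 + y) + B(f) = (23141 + 2441) + (16 - 1*(-183)) = 25582 + (16 + 183) = 25582 + 199 = 25781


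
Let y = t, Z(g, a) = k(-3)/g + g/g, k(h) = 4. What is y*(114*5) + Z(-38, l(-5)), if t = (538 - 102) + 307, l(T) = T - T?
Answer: 8046707/19 ≈ 4.2351e+5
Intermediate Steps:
l(T) = 0
t = 743 (t = 436 + 307 = 743)
Z(g, a) = 1 + 4/g (Z(g, a) = 4/g + g/g = 4/g + 1 = 1 + 4/g)
y = 743
y*(114*5) + Z(-38, l(-5)) = 743*(114*5) + (4 - 38)/(-38) = 743*570 - 1/38*(-34) = 423510 + 17/19 = 8046707/19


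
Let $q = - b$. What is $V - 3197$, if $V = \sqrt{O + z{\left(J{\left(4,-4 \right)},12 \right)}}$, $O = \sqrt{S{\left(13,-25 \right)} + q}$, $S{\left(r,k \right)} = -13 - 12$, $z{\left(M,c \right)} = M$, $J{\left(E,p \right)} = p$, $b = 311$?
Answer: $-3197 + 2 \sqrt{-1 + i \sqrt{21}} \approx -3194.3 + 3.3736 i$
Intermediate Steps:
$S{\left(r,k \right)} = -25$
$q = -311$ ($q = \left(-1\right) 311 = -311$)
$O = 4 i \sqrt{21}$ ($O = \sqrt{-25 - 311} = \sqrt{-336} = 4 i \sqrt{21} \approx 18.33 i$)
$V = \sqrt{-4 + 4 i \sqrt{21}}$ ($V = \sqrt{4 i \sqrt{21} - 4} = \sqrt{-4 + 4 i \sqrt{21}} \approx 2.7168 + 3.3736 i$)
$V - 3197 = 2 \sqrt{-1 + i \sqrt{21}} - 3197 = -3197 + 2 \sqrt{-1 + i \sqrt{21}}$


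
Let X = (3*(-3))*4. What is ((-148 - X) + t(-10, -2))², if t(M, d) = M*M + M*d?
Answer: 64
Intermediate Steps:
t(M, d) = M² + M*d
X = -36 (X = -9*4 = -36)
((-148 - X) + t(-10, -2))² = ((-148 - 1*(-36)) - 10*(-10 - 2))² = ((-148 + 36) - 10*(-12))² = (-112 + 120)² = 8² = 64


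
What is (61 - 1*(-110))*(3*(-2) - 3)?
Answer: -1539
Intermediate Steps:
(61 - 1*(-110))*(3*(-2) - 3) = (61 + 110)*(-6 - 3) = 171*(-9) = -1539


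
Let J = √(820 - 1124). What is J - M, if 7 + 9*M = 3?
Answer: 4/9 + 4*I*√19 ≈ 0.44444 + 17.436*I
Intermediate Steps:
M = -4/9 (M = -7/9 + (⅑)*3 = -7/9 + ⅓ = -4/9 ≈ -0.44444)
J = 4*I*√19 (J = √(-304) = 4*I*√19 ≈ 17.436*I)
J - M = 4*I*√19 - 1*(-4/9) = 4*I*√19 + 4/9 = 4/9 + 4*I*√19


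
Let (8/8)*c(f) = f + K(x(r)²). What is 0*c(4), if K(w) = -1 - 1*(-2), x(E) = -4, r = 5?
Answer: 0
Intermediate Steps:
K(w) = 1 (K(w) = -1 + 2 = 1)
c(f) = 1 + f (c(f) = f + 1 = 1 + f)
0*c(4) = 0*(1 + 4) = 0*5 = 0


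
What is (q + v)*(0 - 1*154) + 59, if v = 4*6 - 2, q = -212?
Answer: 29319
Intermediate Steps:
v = 22 (v = 24 - 2 = 22)
(q + v)*(0 - 1*154) + 59 = (-212 + 22)*(0 - 1*154) + 59 = -190*(0 - 154) + 59 = -190*(-154) + 59 = 29260 + 59 = 29319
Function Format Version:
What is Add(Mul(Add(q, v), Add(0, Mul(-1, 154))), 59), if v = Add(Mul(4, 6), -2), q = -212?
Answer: 29319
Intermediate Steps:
v = 22 (v = Add(24, -2) = 22)
Add(Mul(Add(q, v), Add(0, Mul(-1, 154))), 59) = Add(Mul(Add(-212, 22), Add(0, Mul(-1, 154))), 59) = Add(Mul(-190, Add(0, -154)), 59) = Add(Mul(-190, -154), 59) = Add(29260, 59) = 29319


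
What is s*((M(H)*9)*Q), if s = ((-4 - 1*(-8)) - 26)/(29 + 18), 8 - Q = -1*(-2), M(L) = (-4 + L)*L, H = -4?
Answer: -38016/47 ≈ -808.85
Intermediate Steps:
M(L) = L*(-4 + L)
Q = 6 (Q = 8 - (-1)*(-2) = 8 - 1*2 = 8 - 2 = 6)
s = -22/47 (s = ((-4 + 8) - 26)/47 = (4 - 26)*(1/47) = -22*1/47 = -22/47 ≈ -0.46809)
s*((M(H)*9)*Q) = -22*-4*(-4 - 4)*9*6/47 = -22*-4*(-8)*9*6/47 = -22*32*9*6/47 = -6336*6/47 = -22/47*1728 = -38016/47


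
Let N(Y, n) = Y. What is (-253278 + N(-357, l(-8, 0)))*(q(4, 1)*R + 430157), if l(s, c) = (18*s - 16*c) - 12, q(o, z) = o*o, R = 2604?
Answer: -119670319335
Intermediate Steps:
q(o, z) = o²
l(s, c) = -12 - 16*c + 18*s (l(s, c) = (-16*c + 18*s) - 12 = -12 - 16*c + 18*s)
(-253278 + N(-357, l(-8, 0)))*(q(4, 1)*R + 430157) = (-253278 - 357)*(4²*2604 + 430157) = -253635*(16*2604 + 430157) = -253635*(41664 + 430157) = -253635*471821 = -119670319335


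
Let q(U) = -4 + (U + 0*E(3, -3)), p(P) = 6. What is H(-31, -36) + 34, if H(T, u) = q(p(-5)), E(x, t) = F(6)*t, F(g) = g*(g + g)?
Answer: 36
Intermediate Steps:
F(g) = 2*g² (F(g) = g*(2*g) = 2*g²)
E(x, t) = 72*t (E(x, t) = (2*6²)*t = (2*36)*t = 72*t)
q(U) = -4 + U (q(U) = -4 + (U + 0*(72*(-3))) = -4 + (U + 0*(-216)) = -4 + (U + 0) = -4 + U)
H(T, u) = 2 (H(T, u) = -4 + 6 = 2)
H(-31, -36) + 34 = 2 + 34 = 36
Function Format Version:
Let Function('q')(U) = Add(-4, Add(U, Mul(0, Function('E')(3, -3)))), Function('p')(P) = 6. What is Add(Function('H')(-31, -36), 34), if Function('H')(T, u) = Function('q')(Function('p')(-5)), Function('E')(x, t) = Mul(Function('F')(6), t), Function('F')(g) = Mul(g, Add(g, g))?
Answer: 36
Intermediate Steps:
Function('F')(g) = Mul(2, Pow(g, 2)) (Function('F')(g) = Mul(g, Mul(2, g)) = Mul(2, Pow(g, 2)))
Function('E')(x, t) = Mul(72, t) (Function('E')(x, t) = Mul(Mul(2, Pow(6, 2)), t) = Mul(Mul(2, 36), t) = Mul(72, t))
Function('q')(U) = Add(-4, U) (Function('q')(U) = Add(-4, Add(U, Mul(0, Mul(72, -3)))) = Add(-4, Add(U, Mul(0, -216))) = Add(-4, Add(U, 0)) = Add(-4, U))
Function('H')(T, u) = 2 (Function('H')(T, u) = Add(-4, 6) = 2)
Add(Function('H')(-31, -36), 34) = Add(2, 34) = 36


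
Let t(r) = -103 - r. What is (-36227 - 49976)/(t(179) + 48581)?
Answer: -86203/48299 ≈ -1.7848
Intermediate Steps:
(-36227 - 49976)/(t(179) + 48581) = (-36227 - 49976)/((-103 - 1*179) + 48581) = -86203/((-103 - 179) + 48581) = -86203/(-282 + 48581) = -86203/48299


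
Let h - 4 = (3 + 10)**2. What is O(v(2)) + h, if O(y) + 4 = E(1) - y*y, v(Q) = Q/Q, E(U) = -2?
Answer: 166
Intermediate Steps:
v(Q) = 1
h = 173 (h = 4 + (3 + 10)**2 = 4 + 13**2 = 4 + 169 = 173)
O(y) = -6 - y**2 (O(y) = -4 + (-2 - y*y) = -4 + (-2 - y**2) = -6 - y**2)
O(v(2)) + h = (-6 - 1*1**2) + 173 = (-6 - 1*1) + 173 = (-6 - 1) + 173 = -7 + 173 = 166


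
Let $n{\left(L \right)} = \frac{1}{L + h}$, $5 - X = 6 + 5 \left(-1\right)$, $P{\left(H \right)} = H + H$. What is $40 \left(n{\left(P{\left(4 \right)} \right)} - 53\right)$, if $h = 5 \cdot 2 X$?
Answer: $- \frac{12715}{6} \approx -2119.2$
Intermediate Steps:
$P{\left(H \right)} = 2 H$
$X = 4$ ($X = 5 - \left(6 + 5 \left(-1\right)\right) = 5 - \left(6 - 5\right) = 5 - 1 = 4$)
$h = 40$ ($h = 5 \cdot 2 \cdot 4 = 10 \cdot 4 = 40$)
$n{\left(L \right)} = \frac{1}{40 + L}$ ($n{\left(L \right)} = \frac{1}{L + 40} = \frac{1}{40 + L}$)
$40 \left(n{\left(P{\left(4 \right)} \right)} - 53\right) = 40 \left(\frac{1}{40 + 2 \cdot 4} - 53\right) = 40 \left(\frac{1}{40 + 8} - 53\right) = 40 \left(\frac{1}{48} - 53\right) = 40 \left(- \frac{2543}{48}\right) = - \frac{12715}{6}$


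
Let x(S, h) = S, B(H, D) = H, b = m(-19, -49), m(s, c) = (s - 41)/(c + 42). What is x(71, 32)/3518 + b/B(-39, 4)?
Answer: -63899/320138 ≈ -0.19960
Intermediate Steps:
m(s, c) = (-41 + s)/(42 + c)
b = 60/7 (b = (-41 - 19)/(42 - 49) = -60/(-7) = -⅐*(-60) = 60/7 ≈ 8.5714)
x(71, 32)/3518 + b/B(-39, 4) = 71/3518 + (60/7)/(-39) = 71*(1/3518) + (60/7)*(-1/39) = 71/3518 - 20/91 = -63899/320138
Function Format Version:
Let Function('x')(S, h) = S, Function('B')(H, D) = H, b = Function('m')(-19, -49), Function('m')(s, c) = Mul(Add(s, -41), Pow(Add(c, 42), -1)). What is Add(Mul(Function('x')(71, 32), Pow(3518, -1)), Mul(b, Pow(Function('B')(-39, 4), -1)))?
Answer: Rational(-63899, 320138) ≈ -0.19960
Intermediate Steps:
Function('m')(s, c) = Mul(Pow(Add(42, c), -1), Add(-41, s)) (Function('m')(s, c) = Mul(Add(-41, s), Pow(Add(42, c), -1)) = Mul(Pow(Add(42, c), -1), Add(-41, s)))
b = Rational(60, 7) (b = Mul(Pow(Add(42, -49), -1), Add(-41, -19)) = Mul(Pow(-7, -1), -60) = Mul(Rational(-1, 7), -60) = Rational(60, 7) ≈ 8.5714)
Add(Mul(Function('x')(71, 32), Pow(3518, -1)), Mul(b, Pow(Function('B')(-39, 4), -1))) = Add(Mul(71, Pow(3518, -1)), Mul(Rational(60, 7), Pow(-39, -1))) = Add(Mul(71, Rational(1, 3518)), Mul(Rational(60, 7), Rational(-1, 39))) = Add(Rational(71, 3518), Rational(-20, 91)) = Rational(-63899, 320138)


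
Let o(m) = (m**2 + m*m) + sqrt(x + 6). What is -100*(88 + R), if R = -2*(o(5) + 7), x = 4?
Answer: 2600 + 200*sqrt(10) ≈ 3232.5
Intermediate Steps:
o(m) = sqrt(10) + 2*m**2 (o(m) = (m**2 + m*m) + sqrt(4 + 6) = (m**2 + m**2) + sqrt(10) = 2*m**2 + sqrt(10) = sqrt(10) + 2*m**2)
R = -114 - 2*sqrt(10) (R = -2*((sqrt(10) + 2*5**2) + 7) = -2*((sqrt(10) + 2*25) + 7) = -2*((sqrt(10) + 50) + 7) = -2*((50 + sqrt(10)) + 7) = -2*(57 + sqrt(10)) = -114 - 2*sqrt(10) ≈ -120.32)
-100*(88 + R) = -100*(88 + (-114 - 2*sqrt(10))) = -100*(-26 - 2*sqrt(10)) = 2600 + 200*sqrt(10)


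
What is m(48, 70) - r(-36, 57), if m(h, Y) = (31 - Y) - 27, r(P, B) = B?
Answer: -123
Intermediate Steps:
m(h, Y) = 4 - Y
m(48, 70) - r(-36, 57) = (4 - 1*70) - 1*57 = (4 - 70) - 57 = -66 - 57 = -123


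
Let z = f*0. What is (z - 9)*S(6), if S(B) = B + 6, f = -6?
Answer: -108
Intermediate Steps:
S(B) = 6 + B
z = 0 (z = -6*0 = 0)
(z - 9)*S(6) = (0 - 9)*(6 + 6) = -9*12 = -108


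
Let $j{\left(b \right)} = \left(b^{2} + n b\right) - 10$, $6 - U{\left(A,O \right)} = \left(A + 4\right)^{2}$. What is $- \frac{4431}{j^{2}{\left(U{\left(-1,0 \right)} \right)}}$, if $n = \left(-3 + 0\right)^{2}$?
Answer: $- \frac{633}{112} \approx -5.6518$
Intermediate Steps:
$U{\left(A,O \right)} = 6 - \left(4 + A\right)^{2}$ ($U{\left(A,O \right)} = 6 - \left(A + 4\right)^{2} = 6 - \left(4 + A\right)^{2}$)
$n = 9$ ($n = \left(-3\right)^{2} = 9$)
$j{\left(b \right)} = -10 + b^{2} + 9 b$ ($j{\left(b \right)} = \left(b^{2} + 9 b\right) - 10 = -10 + b^{2} + 9 b$)
$- \frac{4431}{j^{2}{\left(U{\left(-1,0 \right)} \right)}} = - \frac{4431}{\left(-10 + \left(6 - \left(4 - 1\right)^{2}\right)^{2} + 9 \left(6 - \left(4 - 1\right)^{2}\right)\right)^{2}} = - \frac{4431}{\left(-10 + \left(6 - 3^{2}\right)^{2} + 9 \left(6 - 3^{2}\right)\right)^{2}} = - \frac{4431}{\left(-10 + \left(6 - 9\right)^{2} + 9 \left(6 - 9\right)\right)^{2}} = - \frac{4431}{\left(-10 + \left(-3\right)^{2} + 9 \left(-3\right)\right)^{2}} = - \frac{4431}{\left(-10 + 9 - 27\right)^{2}} = - \frac{4431}{\left(-28\right)^{2}} = - \frac{4431}{784} = \left(-4431\right) \frac{1}{784} = - \frac{633}{112}$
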